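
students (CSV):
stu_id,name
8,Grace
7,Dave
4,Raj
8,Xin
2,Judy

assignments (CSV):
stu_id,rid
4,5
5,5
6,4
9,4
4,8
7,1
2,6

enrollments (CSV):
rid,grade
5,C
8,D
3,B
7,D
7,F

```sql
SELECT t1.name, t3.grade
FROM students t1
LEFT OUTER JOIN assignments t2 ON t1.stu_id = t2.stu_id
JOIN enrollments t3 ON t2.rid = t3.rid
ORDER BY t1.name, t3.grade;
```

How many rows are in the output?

Joins associate left-to-right: students LEFT JOIN assignments on stu_id gives 6 intermediate row(s).
Then INNER JOIN `enrollments t3` on rid: keep only rows whose t2.rid appears in t3.
Result: 2 row(s).

2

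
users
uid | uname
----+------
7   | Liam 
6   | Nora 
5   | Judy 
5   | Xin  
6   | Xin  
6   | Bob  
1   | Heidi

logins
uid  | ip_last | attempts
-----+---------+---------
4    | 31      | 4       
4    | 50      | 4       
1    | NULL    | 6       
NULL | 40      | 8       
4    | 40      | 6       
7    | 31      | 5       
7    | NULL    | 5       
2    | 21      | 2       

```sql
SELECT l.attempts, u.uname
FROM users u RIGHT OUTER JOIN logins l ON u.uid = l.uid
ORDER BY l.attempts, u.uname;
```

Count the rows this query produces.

8

RIGHT JOIN keeps every row from `logins`; unmatched rows get NULL for `users`'s columns.
Matching on u.uid = l.uid. A NULL in a compared column never satisfies the condition.
- u[0] uid=7 → 2 match(es) in l → 2 row(s).
- u[1] uid=6 → no match.
- u[2] uid=5 → no match.
- u[3] uid=5 → no match.
- u[4] uid=6 → no match.
- u[5] uid=6 → no match.
- u[6] uid=1 → 1 match(es) in l → 1 row(s).
- 5 row(s) from l found no u partner → padded with NULL.
Total: 3 matched + 5 padded = 8 rows.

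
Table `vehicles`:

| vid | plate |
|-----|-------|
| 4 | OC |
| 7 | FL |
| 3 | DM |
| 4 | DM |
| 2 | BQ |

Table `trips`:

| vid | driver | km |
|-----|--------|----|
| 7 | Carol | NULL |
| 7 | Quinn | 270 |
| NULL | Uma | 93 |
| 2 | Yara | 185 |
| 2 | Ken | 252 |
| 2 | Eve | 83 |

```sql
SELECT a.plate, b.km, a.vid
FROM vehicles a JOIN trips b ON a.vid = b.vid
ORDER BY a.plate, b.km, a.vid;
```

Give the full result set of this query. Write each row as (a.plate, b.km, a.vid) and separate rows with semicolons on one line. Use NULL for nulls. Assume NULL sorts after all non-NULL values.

INNER JOIN keeps only pairs where the ON condition holds.
Matching on a.vid = b.vid. A NULL in a compared column never satisfies the condition.
- a[0] vid=4 → no match; dropped.
- a[1] vid=7 → 2 match(es) in b → 2 row(s).
- a[2] vid=3 → no match; dropped.
- a[3] vid=4 → no match; dropped.
- a[4] vid=2 → 3 match(es) in b → 3 row(s).
After projecting and ordering:
a.plate | b.km | a.vid
BQ | 83 | 2
BQ | 185 | 2
BQ | 252 | 2
FL | 270 | 7
FL | NULL | 7

(BQ, 83, 2); (BQ, 185, 2); (BQ, 252, 2); (FL, 270, 7); (FL, NULL, 7)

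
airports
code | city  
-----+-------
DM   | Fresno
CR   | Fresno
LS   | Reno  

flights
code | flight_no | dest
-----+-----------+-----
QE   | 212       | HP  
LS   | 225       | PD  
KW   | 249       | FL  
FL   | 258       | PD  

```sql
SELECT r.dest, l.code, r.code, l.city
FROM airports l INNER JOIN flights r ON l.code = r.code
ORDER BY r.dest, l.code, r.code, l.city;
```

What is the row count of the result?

1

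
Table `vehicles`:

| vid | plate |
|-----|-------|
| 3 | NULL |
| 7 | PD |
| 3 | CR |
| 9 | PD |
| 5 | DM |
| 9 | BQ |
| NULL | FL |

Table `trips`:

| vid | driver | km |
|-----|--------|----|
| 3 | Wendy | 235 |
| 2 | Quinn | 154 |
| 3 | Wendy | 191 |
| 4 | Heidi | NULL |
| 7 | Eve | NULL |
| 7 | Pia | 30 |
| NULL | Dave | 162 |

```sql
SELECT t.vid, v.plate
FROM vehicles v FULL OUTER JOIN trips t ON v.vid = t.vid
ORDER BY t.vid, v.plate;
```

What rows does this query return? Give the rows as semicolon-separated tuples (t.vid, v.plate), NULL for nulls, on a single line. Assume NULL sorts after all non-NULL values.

(2, NULL); (3, CR); (3, CR); (3, NULL); (3, NULL); (4, NULL); (7, PD); (7, PD); (NULL, BQ); (NULL, DM); (NULL, FL); (NULL, PD); (NULL, NULL)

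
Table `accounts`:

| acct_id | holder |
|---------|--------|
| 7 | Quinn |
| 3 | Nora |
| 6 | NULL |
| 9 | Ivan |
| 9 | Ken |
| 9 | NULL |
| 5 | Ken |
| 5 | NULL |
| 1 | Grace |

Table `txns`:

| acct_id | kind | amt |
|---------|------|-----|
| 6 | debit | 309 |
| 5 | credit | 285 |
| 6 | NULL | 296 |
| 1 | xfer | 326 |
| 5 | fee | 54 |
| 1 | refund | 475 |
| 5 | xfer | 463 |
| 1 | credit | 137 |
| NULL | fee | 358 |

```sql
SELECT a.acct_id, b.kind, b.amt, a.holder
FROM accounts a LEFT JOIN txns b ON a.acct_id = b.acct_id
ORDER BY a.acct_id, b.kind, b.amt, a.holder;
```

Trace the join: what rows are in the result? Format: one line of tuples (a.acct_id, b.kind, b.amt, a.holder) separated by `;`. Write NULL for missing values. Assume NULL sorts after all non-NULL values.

LEFT JOIN keeps every row from `accounts`; unmatched rows get NULL for `txns`'s columns.
Matching on a.acct_id = b.acct_id. A NULL in a compared column never satisfies the condition.
Matched pairs: 11; unmatched a rows kept: 5.

(1, credit, 137, Grace); (1, refund, 475, Grace); (1, xfer, 326, Grace); (3, NULL, NULL, Nora); (5, credit, 285, Ken); (5, credit, 285, NULL); (5, fee, 54, Ken); (5, fee, 54, NULL); (5, xfer, 463, Ken); (5, xfer, 463, NULL); (6, debit, 309, NULL); (6, NULL, 296, NULL); (7, NULL, NULL, Quinn); (9, NULL, NULL, Ivan); (9, NULL, NULL, Ken); (9, NULL, NULL, NULL)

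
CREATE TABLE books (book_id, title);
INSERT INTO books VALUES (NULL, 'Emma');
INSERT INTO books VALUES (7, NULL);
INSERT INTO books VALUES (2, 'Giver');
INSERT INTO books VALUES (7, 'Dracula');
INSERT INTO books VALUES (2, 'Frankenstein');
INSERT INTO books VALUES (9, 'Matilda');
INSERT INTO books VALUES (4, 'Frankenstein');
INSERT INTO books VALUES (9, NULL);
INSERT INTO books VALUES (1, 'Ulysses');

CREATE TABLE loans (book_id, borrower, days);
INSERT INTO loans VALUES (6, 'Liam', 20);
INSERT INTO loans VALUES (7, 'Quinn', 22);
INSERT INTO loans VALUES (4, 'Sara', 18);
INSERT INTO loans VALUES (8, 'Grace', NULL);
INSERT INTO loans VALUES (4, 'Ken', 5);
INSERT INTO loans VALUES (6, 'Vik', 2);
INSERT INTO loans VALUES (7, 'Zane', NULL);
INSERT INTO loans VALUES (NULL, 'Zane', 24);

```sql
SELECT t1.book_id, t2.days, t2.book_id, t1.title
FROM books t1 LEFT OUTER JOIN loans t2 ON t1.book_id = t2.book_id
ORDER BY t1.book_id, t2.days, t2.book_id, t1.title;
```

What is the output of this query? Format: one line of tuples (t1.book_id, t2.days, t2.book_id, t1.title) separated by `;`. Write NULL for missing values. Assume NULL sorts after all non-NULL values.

LEFT JOIN keeps every row from `books`; unmatched rows get NULL for `loans`'s columns.
Matching on t1.book_id = t2.book_id. A NULL in a compared column never satisfies the condition.
- t1[0] book_id=NULL → no match; kept with NULLs on the t2 side.
- t1[1] book_id=7 → 2 match(es) in t2 → 2 row(s).
- t1[2] book_id=2 → no match; kept with NULLs on the t2 side.
- t1[3] book_id=7 → 2 match(es) in t2 → 2 row(s).
- t1[4] book_id=2 → no match; kept with NULLs on the t2 side.
- t1[5] book_id=9 → no match; kept with NULLs on the t2 side.
- t1[6] book_id=4 → 2 match(es) in t2 → 2 row(s).
- t1[7] book_id=9 → no match; kept with NULLs on the t2 side.
- t1[8] book_id=1 → no match; kept with NULLs on the t2 side.

(1, NULL, NULL, Ulysses); (2, NULL, NULL, Frankenstein); (2, NULL, NULL, Giver); (4, 5, 4, Frankenstein); (4, 18, 4, Frankenstein); (7, 22, 7, Dracula); (7, 22, 7, NULL); (7, NULL, 7, Dracula); (7, NULL, 7, NULL); (9, NULL, NULL, Matilda); (9, NULL, NULL, NULL); (NULL, NULL, NULL, Emma)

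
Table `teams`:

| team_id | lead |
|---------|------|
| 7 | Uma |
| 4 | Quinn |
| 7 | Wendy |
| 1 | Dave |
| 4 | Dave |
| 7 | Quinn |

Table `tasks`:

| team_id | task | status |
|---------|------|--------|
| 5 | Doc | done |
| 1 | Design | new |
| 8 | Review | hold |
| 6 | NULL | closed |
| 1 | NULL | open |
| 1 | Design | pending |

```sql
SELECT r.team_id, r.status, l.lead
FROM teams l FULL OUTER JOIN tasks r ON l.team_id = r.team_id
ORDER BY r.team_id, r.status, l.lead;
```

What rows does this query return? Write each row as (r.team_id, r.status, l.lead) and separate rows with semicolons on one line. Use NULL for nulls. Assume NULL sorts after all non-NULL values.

(1, new, Dave); (1, open, Dave); (1, pending, Dave); (5, done, NULL); (6, closed, NULL); (8, hold, NULL); (NULL, NULL, Dave); (NULL, NULL, Quinn); (NULL, NULL, Quinn); (NULL, NULL, Uma); (NULL, NULL, Wendy)

FULL OUTER JOIN keeps every row from both sides; unmatched rows get NULL for the other side's columns.
Matching on l.team_id = r.team_id.
Matched pairs: 3; unmatched l rows kept: 5; unmatched r rows kept: 3.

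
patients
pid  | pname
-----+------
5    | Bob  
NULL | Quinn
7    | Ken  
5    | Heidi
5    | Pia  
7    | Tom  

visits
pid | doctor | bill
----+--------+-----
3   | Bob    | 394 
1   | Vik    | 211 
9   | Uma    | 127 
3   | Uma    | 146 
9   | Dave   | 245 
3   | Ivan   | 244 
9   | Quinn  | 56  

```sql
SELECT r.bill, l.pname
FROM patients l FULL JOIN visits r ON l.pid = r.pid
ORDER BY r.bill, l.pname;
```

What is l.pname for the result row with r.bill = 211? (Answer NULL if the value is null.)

FULL OUTER JOIN keeps every row from both sides; unmatched rows get NULL for the other side's columns.
Matching on l.pid = r.pid. A NULL in a compared column never satisfies the condition.
- l row (pid=5): no match → kept, r columns NULL.
- l row (pid=NULL): no match → kept, r columns NULL.
- l row (pid=7): no match → kept, r columns NULL.
- l row (pid=5): no match → kept, r columns NULL.
- l row (pid=5): no match → kept, r columns NULL.
- l row (pid=7): no match → kept, r columns NULL.
- plus 7 unmatched r row(s), each kept with NULL l columns.

NULL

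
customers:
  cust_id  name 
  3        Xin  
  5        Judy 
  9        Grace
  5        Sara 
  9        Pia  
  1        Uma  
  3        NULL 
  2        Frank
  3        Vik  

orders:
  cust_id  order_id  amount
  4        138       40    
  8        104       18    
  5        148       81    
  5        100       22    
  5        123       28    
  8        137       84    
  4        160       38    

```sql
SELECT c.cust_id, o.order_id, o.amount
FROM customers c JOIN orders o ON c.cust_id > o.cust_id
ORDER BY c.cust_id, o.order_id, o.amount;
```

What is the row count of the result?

18

INNER JOIN keeps only pairs where the ON condition holds.
Matching on c.cust_id > o.cust_id.
- c[0] cust_id=3 → no match; dropped.
- c[1] cust_id=5 → 2 match(es) in o → 2 row(s).
- c[2] cust_id=9 → 7 match(es) in o → 7 row(s).
- c[3] cust_id=5 → 2 match(es) in o → 2 row(s).
- c[4] cust_id=9 → 7 match(es) in o → 7 row(s).
- c[5] cust_id=1 → no match; dropped.
- c[6] cust_id=3 → no match; dropped.
- c[7] cust_id=2 → no match; dropped.
- c[8] cust_id=3 → no match; dropped.
Total: 18 rows.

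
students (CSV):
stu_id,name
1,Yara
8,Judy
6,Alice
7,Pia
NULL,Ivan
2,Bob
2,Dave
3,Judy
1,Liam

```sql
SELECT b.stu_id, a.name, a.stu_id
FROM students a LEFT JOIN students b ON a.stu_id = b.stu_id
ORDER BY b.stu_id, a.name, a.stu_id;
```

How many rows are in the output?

13

LEFT JOIN keeps every row from `students a`; unmatched rows get NULL for `students b`'s columns.
Matching on a.stu_id = b.stu_id. A NULL in a compared column never satisfies the condition.
- a (stu_id=1) pairs with 2 row(s) of b.
- a (stu_id=8) pairs with 1 row(s) of b.
- a (stu_id=6) pairs with 1 row(s) of b.
- a (stu_id=7) pairs with 1 row(s) of b.
- a (stu_id=NULL) has no partner → padded with NULL.
- a (stu_id=2) pairs with 2 row(s) of b.
- a (stu_id=2) pairs with 2 row(s) of b.
- a (stu_id=3) pairs with 1 row(s) of b.
- a (stu_id=1) pairs with 2 row(s) of b.
Total: 12 matched + 1 padded = 13 rows.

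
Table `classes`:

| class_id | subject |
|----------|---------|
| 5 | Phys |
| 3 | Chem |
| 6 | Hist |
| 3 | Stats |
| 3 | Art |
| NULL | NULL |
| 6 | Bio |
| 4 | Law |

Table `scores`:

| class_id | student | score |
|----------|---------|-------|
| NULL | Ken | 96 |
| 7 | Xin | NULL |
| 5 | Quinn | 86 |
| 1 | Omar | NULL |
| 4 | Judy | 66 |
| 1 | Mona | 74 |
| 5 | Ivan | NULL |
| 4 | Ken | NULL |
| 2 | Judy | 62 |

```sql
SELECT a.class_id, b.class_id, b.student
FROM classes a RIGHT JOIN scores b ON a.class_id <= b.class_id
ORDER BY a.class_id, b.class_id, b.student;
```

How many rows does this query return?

RIGHT JOIN keeps every row from `scores`; unmatched rows get NULL for `classes`'s columns.
Matching on a.class_id <= b.class_id. A NULL in a compared column never satisfies the condition.
Matched pairs: 25; unmatched b rows kept: 4.
Total: 25 matched + 4 padded = 29 rows.

29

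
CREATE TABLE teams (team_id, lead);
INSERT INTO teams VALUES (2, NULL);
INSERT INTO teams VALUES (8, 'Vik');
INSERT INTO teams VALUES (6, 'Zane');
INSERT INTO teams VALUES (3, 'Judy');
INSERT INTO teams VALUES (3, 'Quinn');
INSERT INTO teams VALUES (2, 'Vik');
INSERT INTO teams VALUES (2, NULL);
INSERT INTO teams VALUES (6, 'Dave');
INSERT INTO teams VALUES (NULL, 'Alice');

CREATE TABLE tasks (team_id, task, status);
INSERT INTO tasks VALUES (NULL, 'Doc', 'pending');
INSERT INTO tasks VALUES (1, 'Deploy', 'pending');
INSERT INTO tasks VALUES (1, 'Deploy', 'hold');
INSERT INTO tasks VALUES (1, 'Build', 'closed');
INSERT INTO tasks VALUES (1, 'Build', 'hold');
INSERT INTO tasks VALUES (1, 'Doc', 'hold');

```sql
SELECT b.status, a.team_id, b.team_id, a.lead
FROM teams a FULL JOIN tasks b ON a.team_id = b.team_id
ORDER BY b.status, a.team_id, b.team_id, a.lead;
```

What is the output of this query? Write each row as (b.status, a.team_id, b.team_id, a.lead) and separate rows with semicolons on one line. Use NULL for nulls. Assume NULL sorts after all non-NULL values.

FULL OUTER JOIN keeps every row from both sides; unmatched rows get NULL for the other side's columns.
Matching on a.team_id = b.team_id. A NULL in a compared column never satisfies the condition.
Matched pairs: 0; unmatched a rows kept: 9; unmatched b rows kept: 6.

(closed, NULL, 1, NULL); (hold, NULL, 1, NULL); (hold, NULL, 1, NULL); (hold, NULL, 1, NULL); (pending, NULL, 1, NULL); (pending, NULL, NULL, NULL); (NULL, 2, NULL, Vik); (NULL, 2, NULL, NULL); (NULL, 2, NULL, NULL); (NULL, 3, NULL, Judy); (NULL, 3, NULL, Quinn); (NULL, 6, NULL, Dave); (NULL, 6, NULL, Zane); (NULL, 8, NULL, Vik); (NULL, NULL, NULL, Alice)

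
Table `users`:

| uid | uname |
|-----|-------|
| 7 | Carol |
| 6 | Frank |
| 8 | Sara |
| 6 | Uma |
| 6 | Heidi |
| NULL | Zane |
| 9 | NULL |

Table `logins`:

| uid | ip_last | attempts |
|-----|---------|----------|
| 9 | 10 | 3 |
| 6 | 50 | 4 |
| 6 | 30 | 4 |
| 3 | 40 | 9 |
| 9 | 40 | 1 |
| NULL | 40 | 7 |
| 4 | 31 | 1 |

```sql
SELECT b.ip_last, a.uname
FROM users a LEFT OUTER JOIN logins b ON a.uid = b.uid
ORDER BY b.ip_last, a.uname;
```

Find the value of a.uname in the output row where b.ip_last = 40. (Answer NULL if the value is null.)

NULL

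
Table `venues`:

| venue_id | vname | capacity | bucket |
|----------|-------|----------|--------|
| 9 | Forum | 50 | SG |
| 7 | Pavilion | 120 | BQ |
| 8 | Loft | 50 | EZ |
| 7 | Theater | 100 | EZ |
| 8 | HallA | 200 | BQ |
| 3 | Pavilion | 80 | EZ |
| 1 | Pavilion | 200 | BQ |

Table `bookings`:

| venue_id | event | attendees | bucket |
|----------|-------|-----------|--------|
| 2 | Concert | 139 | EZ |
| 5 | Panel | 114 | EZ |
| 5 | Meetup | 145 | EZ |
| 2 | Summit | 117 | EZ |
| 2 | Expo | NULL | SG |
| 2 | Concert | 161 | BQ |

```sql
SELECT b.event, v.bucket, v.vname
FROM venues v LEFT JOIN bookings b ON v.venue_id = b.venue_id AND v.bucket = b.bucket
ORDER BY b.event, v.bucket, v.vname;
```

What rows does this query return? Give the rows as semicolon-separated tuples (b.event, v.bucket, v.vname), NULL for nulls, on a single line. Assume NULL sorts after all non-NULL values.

(NULL, BQ, HallA); (NULL, BQ, Pavilion); (NULL, BQ, Pavilion); (NULL, EZ, Loft); (NULL, EZ, Pavilion); (NULL, EZ, Theater); (NULL, SG, Forum)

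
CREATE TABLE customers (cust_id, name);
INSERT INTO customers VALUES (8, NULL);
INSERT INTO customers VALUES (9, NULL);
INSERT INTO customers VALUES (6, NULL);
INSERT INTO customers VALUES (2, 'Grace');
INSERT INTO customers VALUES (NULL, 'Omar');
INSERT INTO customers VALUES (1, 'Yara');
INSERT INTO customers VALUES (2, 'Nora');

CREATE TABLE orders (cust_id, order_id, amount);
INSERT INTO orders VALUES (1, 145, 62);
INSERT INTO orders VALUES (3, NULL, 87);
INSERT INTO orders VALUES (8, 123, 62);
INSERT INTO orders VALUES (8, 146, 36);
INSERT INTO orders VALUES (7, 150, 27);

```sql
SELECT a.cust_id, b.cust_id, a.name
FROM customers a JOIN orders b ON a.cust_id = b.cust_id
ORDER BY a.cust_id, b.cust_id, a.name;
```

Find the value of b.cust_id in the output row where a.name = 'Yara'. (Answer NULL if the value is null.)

1

INNER JOIN keeps only pairs where the ON condition holds.
Matching on a.cust_id = b.cust_id. A NULL in a compared column never satisfies the condition.
- cust_id=8: 2 matching b row(s), so 2 row(s) emitted.
- cust_id=9: no matching b row, dropped.
- cust_id=6: no matching b row, dropped.
- cust_id=2: no matching b row, dropped.
- cust_id=NULL: no matching b row, dropped.
- cust_id=1: 1 matching b row(s), so 1 row(s) emitted.
- cust_id=2: no matching b row, dropped.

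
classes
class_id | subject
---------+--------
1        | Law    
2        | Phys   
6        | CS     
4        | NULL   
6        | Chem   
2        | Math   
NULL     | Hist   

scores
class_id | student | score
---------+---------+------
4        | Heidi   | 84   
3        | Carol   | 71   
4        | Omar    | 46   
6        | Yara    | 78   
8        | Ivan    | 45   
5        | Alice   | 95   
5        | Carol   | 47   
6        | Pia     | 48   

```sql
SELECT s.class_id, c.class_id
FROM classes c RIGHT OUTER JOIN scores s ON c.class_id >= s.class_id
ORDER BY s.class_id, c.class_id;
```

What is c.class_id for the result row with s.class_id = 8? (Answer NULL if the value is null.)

NULL

RIGHT JOIN keeps every row from `scores`; unmatched rows get NULL for `classes`'s columns.
Matching on c.class_id >= s.class_id. A NULL in a compared column never satisfies the condition.
- class_id=1: no matching s row.
- class_id=2: no matching s row.
- class_id=6: 7 matching s row(s), so 7 row(s) emitted.
- class_id=4: 3 matching s row(s), so 3 row(s) emitted.
- class_id=6: 7 matching s row(s), so 7 row(s) emitted.
- class_id=2: no matching s row.
- class_id=NULL: no matching s row.
- 1 row(s) from s found no c partner → padded with NULL.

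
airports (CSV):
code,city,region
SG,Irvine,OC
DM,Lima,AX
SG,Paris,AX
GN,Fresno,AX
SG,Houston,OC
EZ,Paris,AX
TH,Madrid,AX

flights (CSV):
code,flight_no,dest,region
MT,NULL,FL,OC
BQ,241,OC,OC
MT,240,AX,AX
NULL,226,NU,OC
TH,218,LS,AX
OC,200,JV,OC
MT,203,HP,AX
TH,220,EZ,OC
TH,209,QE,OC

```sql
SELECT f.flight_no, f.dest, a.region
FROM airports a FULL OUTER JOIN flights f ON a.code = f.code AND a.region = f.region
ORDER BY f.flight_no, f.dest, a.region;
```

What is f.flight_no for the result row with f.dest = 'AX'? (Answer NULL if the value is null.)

240

FULL OUTER JOIN keeps every row from both sides; unmatched rows get NULL for the other side's columns.
Matching on a.code = f.code AND a.region = f.region. A NULL in a compared column never satisfies the condition.
Matched pairs: 1; unmatched a rows kept: 6; unmatched f rows kept: 8.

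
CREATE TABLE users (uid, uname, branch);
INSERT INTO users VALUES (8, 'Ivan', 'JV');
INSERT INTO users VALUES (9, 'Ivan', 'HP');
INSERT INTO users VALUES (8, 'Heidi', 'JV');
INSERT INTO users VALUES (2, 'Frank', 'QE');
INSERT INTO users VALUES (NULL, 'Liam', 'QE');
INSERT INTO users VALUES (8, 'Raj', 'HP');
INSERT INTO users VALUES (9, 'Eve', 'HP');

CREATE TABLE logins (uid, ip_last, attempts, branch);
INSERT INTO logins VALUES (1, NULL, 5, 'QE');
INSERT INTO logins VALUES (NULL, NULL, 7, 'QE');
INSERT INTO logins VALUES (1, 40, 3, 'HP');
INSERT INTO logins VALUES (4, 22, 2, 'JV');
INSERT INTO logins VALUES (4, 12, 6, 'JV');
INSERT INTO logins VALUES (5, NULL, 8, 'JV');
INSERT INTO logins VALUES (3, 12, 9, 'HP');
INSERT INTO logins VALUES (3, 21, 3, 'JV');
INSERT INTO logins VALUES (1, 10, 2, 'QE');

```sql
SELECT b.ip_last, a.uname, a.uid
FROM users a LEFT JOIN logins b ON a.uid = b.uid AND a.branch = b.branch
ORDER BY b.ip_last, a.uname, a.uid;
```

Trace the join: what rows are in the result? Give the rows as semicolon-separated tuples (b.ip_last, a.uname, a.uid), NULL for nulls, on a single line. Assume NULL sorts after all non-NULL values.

LEFT JOIN keeps every row from `users`; unmatched rows get NULL for `logins`'s columns.
Matching on a.uid = b.uid AND a.branch = b.branch. A NULL in a compared column never satisfies the condition.
Matched pairs: 0; unmatched a rows kept: 7.

(NULL, Eve, 9); (NULL, Frank, 2); (NULL, Heidi, 8); (NULL, Ivan, 8); (NULL, Ivan, 9); (NULL, Liam, NULL); (NULL, Raj, 8)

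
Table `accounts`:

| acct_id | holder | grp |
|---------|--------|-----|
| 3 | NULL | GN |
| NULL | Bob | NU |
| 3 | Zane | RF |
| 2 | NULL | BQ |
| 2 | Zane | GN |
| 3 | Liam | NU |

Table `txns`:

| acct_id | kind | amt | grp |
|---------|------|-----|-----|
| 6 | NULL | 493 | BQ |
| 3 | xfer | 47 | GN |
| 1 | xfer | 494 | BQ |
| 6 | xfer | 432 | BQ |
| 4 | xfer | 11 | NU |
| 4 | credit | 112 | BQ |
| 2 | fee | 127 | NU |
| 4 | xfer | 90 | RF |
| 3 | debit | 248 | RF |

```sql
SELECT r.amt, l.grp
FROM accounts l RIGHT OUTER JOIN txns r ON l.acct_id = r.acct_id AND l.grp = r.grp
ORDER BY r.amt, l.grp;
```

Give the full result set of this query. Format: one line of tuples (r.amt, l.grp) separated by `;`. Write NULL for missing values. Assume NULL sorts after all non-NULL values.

(11, NULL); (47, GN); (90, NULL); (112, NULL); (127, NULL); (248, RF); (432, NULL); (493, NULL); (494, NULL)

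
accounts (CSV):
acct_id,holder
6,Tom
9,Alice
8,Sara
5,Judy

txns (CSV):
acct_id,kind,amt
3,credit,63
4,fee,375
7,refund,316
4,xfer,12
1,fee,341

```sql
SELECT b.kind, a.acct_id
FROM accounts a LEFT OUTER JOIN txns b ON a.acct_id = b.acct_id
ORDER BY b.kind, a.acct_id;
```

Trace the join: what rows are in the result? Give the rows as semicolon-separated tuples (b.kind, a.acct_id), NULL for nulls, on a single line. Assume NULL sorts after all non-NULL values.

(NULL, 5); (NULL, 6); (NULL, 8); (NULL, 9)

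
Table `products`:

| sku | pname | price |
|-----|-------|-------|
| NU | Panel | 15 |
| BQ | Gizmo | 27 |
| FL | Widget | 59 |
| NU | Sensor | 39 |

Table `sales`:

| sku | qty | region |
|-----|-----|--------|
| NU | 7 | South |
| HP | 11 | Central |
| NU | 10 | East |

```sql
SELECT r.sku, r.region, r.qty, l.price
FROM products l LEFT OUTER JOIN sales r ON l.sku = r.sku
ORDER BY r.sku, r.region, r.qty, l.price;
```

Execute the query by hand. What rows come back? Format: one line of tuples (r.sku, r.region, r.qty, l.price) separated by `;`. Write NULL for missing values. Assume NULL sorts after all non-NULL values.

(NU, East, 10, 15); (NU, East, 10, 39); (NU, South, 7, 15); (NU, South, 7, 39); (NULL, NULL, NULL, 27); (NULL, NULL, NULL, 59)

LEFT JOIN keeps every row from `products`; unmatched rows get NULL for `sales`'s columns.
Matching on l.sku = r.sku.
- l[0] sku=NU → 2 match(es) in r → 2 row(s).
- l[1] sku=BQ → no match; kept with NULLs on the r side.
- l[2] sku=FL → no match; kept with NULLs on the r side.
- l[3] sku=NU → 2 match(es) in r → 2 row(s).
After projecting and ordering:
r.sku | r.region | r.qty | l.price
NU | East | 10 | 15
NU | East | 10 | 39
NU | South | 7 | 15
NU | South | 7 | 39
NULL | NULL | NULL | 27
NULL | NULL | NULL | 59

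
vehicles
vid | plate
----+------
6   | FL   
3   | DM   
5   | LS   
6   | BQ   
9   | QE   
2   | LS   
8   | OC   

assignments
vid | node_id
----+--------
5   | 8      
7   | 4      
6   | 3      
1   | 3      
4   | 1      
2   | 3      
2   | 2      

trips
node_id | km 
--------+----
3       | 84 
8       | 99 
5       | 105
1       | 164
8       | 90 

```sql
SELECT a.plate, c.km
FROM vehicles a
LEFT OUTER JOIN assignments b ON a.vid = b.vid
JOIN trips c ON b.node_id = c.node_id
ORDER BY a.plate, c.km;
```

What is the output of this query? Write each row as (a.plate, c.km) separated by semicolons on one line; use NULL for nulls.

(BQ, 84); (FL, 84); (LS, 84); (LS, 90); (LS, 99)

Step 1 — a LEFT JOIN b on vid → 8 row(s).
Then INNER JOIN `trips c` on node_id: keep only rows whose b.node_id appears in c.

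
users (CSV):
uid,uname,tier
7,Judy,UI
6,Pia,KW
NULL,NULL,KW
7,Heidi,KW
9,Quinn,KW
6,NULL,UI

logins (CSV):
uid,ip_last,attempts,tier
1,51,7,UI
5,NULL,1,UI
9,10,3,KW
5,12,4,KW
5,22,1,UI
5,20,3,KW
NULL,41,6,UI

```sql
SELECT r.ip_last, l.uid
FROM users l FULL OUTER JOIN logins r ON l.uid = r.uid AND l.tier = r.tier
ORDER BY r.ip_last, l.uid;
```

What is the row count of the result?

FULL OUTER JOIN keeps every row from both sides; unmatched rows get NULL for the other side's columns.
Matching on l.uid = r.uid AND l.tier = r.tier. A NULL in a compared column never satisfies the condition.
- l[0] uid=7, tier=UI → no match; kept with NULLs on the r side.
- l[1] uid=6, tier=KW → no match; kept with NULLs on the r side.
- l[2] uid=NULL, tier=KW → no match; kept with NULLs on the r side.
- l[3] uid=7, tier=KW → no match; kept with NULLs on the r side.
- l[4] uid=9, tier=KW → 1 match(es) in r → 1 row(s).
- l[5] uid=6, tier=UI → no match; kept with NULLs on the r side.
- 6 row(s) from r found no l partner → padded with NULL.
Total: 1 matched + 11 padded = 12 rows.

12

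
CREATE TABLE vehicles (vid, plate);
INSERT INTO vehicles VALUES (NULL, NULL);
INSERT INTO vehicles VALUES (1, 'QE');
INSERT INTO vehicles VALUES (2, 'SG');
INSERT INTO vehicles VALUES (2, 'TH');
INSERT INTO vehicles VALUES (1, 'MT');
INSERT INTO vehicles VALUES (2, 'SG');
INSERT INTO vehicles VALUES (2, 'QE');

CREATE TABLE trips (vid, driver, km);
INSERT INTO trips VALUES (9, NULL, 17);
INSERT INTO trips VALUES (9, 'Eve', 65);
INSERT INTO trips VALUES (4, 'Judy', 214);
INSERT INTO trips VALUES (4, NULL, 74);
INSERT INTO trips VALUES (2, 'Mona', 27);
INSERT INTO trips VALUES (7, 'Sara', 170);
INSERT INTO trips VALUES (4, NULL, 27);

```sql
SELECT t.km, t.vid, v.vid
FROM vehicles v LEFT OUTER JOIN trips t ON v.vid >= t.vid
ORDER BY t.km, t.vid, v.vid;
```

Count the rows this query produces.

7

LEFT JOIN keeps every row from `vehicles`; unmatched rows get NULL for `trips`'s columns.
Matching on v.vid >= t.vid. A NULL in a compared column never satisfies the condition.
- v (vid=NULL) has no partner → padded with NULL.
- v (vid=1) has no partner → padded with NULL.
- v (vid=2) pairs with 1 row(s) of t.
- v (vid=2) pairs with 1 row(s) of t.
- v (vid=1) has no partner → padded with NULL.
- v (vid=2) pairs with 1 row(s) of t.
- v (vid=2) pairs with 1 row(s) of t.
Total: 4 matched + 3 padded = 7 rows.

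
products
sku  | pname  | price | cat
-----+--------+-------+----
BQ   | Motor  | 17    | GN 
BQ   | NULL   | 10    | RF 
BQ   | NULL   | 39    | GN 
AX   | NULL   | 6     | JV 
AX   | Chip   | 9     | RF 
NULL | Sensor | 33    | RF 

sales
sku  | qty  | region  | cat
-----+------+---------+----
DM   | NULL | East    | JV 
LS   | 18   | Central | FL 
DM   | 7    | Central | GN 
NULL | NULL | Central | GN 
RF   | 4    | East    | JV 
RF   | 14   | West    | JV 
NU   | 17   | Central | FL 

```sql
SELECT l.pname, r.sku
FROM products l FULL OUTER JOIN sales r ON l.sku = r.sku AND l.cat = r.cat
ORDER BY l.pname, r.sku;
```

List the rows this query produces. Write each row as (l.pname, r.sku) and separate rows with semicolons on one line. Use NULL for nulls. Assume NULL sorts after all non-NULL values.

FULL OUTER JOIN keeps every row from both sides; unmatched rows get NULL for the other side's columns.
Matching on l.sku = r.sku AND l.cat = r.cat. A NULL in a compared column never satisfies the condition.
Matched pairs: 0; unmatched l rows kept: 6; unmatched r rows kept: 7.

(Chip, NULL); (Motor, NULL); (Sensor, NULL); (NULL, DM); (NULL, DM); (NULL, LS); (NULL, NU); (NULL, RF); (NULL, RF); (NULL, NULL); (NULL, NULL); (NULL, NULL); (NULL, NULL)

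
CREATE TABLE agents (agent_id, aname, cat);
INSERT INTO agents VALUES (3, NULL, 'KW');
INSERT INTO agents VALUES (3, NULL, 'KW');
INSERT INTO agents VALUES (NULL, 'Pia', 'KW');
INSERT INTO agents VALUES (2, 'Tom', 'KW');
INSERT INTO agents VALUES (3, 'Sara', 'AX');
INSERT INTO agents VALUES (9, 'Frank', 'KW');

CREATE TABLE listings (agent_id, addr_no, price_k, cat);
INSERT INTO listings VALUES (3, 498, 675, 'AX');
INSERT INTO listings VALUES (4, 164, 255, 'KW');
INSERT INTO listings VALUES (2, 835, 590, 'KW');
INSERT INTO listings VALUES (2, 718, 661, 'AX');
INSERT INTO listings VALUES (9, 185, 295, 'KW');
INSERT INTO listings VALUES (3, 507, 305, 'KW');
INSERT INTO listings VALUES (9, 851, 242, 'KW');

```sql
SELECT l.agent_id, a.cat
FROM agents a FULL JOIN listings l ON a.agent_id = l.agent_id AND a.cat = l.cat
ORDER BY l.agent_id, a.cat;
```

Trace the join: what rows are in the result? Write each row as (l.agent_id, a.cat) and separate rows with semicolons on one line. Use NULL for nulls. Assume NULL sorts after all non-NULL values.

FULL OUTER JOIN keeps every row from both sides; unmatched rows get NULL for the other side's columns.
Matching on a.agent_id = l.agent_id AND a.cat = l.cat. A NULL in a compared column never satisfies the condition.
- a (agent_id=3, cat=KW) pairs with 1 row(s) of l.
- a (agent_id=3, cat=KW) pairs with 1 row(s) of l.
- a (agent_id=NULL, cat=KW) has no partner → padded with NULL.
- a (agent_id=2, cat=KW) pairs with 1 row(s) of l.
- a (agent_id=3, cat=AX) pairs with 1 row(s) of l.
- a (agent_id=9, cat=KW) pairs with 2 row(s) of l.
- plus 2 unmatched l row(s), each kept with NULL a columns.
After projecting and ordering:
l.agent_id | a.cat
2 | KW
2 | NULL
3 | AX
3 | KW
3 | KW
4 | NULL
9 | KW
9 | KW
NULL | KW

(2, KW); (2, NULL); (3, AX); (3, KW); (3, KW); (4, NULL); (9, KW); (9, KW); (NULL, KW)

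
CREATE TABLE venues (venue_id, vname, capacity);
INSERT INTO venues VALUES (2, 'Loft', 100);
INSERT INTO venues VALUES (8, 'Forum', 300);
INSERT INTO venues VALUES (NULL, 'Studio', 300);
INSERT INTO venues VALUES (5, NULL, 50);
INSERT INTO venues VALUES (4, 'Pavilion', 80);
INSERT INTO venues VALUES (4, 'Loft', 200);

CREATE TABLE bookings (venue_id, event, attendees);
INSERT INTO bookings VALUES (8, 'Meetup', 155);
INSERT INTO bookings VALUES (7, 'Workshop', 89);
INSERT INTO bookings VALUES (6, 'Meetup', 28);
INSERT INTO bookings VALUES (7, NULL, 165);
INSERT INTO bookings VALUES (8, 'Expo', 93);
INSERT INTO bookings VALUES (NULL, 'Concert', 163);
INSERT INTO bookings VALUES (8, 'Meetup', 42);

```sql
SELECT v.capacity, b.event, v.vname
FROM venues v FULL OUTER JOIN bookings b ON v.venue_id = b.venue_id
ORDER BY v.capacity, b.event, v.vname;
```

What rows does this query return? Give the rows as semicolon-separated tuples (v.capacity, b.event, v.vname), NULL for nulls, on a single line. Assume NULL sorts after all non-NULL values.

(50, NULL, NULL); (80, NULL, Pavilion); (100, NULL, Loft); (200, NULL, Loft); (300, Expo, Forum); (300, Meetup, Forum); (300, Meetup, Forum); (300, NULL, Studio); (NULL, Concert, NULL); (NULL, Meetup, NULL); (NULL, Workshop, NULL); (NULL, NULL, NULL)

FULL OUTER JOIN keeps every row from both sides; unmatched rows get NULL for the other side's columns.
Matching on v.venue_id = b.venue_id. A NULL in a compared column never satisfies the condition.
- v[0] venue_id=2 → no match; kept with NULLs on the b side.
- v[1] venue_id=8 → 3 match(es) in b → 3 row(s).
- v[2] venue_id=NULL → no match; kept with NULLs on the b side.
- v[3] venue_id=5 → no match; kept with NULLs on the b side.
- v[4] venue_id=4 → no match; kept with NULLs on the b side.
- v[5] venue_id=4 → no match; kept with NULLs on the b side.
- 4 row(s) from b found no v partner → padded with NULL.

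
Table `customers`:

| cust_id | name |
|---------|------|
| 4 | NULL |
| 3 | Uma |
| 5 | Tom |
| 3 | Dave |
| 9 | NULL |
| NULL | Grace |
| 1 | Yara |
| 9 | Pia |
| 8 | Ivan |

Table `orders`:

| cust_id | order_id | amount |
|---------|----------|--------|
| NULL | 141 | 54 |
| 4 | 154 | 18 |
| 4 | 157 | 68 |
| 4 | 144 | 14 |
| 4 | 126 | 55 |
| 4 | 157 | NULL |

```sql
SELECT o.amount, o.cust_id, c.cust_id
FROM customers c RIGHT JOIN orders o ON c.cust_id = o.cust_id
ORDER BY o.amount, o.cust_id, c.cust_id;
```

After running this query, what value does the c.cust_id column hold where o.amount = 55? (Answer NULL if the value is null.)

4

RIGHT JOIN keeps every row from `orders`; unmatched rows get NULL for `customers`'s columns.
Matching on c.cust_id = o.cust_id. A NULL in a compared column never satisfies the condition.
- c row (cust_id=4): matches 5 o row(s) → 5 output row(s).
- c row (cust_id=3): no match.
- c row (cust_id=5): no match.
- c row (cust_id=3): no match.
- c row (cust_id=9): no match.
- c row (cust_id=NULL): no match.
- c row (cust_id=1): no match.
- c row (cust_id=9): no match.
- c row (cust_id=8): no match.
- 1 row(s) from o found no c partner → padded with NULL.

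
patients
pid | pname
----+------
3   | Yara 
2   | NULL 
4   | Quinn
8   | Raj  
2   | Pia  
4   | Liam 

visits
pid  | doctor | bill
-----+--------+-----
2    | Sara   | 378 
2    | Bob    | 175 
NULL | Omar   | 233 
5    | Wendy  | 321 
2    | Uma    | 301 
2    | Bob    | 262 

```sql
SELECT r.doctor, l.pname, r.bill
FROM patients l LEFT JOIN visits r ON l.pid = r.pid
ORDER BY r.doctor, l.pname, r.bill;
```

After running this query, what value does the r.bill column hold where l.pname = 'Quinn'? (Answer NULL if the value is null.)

LEFT JOIN keeps every row from `patients`; unmatched rows get NULL for `visits`'s columns.
Matching on l.pid = r.pid. A NULL in a compared column never satisfies the condition.
Matched pairs: 8; unmatched l rows kept: 4.

NULL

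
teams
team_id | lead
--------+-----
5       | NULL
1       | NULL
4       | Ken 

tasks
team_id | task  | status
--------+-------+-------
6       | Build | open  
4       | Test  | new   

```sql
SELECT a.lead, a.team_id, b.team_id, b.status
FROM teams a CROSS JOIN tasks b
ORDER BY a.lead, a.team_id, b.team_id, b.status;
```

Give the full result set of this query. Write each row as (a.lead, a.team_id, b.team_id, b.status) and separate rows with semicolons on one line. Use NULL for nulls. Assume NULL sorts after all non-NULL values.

CROSS JOIN pairs every row of `teams` with every row of `tasks`: 3 × 2 = 6 rows.

(Ken, 4, 4, new); (Ken, 4, 6, open); (NULL, 1, 4, new); (NULL, 1, 6, open); (NULL, 5, 4, new); (NULL, 5, 6, open)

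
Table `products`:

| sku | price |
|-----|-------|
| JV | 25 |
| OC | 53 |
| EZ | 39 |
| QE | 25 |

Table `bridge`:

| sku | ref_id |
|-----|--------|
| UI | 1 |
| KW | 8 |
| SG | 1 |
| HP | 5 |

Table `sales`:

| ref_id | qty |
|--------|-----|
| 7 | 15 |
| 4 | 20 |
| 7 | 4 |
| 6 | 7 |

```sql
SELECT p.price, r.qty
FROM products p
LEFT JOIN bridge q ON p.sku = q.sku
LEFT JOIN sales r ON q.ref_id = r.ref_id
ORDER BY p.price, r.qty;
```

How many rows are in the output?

Evaluate left to right. First `products p LEFT JOIN bridge q` on sku: 4 row(s).
Then LEFT JOIN `sales r` on ref_id: each of those 4 rows is kept; rows whose q.ref_id has no match in r get NULL for r's columns.
Result: 4 row(s).

4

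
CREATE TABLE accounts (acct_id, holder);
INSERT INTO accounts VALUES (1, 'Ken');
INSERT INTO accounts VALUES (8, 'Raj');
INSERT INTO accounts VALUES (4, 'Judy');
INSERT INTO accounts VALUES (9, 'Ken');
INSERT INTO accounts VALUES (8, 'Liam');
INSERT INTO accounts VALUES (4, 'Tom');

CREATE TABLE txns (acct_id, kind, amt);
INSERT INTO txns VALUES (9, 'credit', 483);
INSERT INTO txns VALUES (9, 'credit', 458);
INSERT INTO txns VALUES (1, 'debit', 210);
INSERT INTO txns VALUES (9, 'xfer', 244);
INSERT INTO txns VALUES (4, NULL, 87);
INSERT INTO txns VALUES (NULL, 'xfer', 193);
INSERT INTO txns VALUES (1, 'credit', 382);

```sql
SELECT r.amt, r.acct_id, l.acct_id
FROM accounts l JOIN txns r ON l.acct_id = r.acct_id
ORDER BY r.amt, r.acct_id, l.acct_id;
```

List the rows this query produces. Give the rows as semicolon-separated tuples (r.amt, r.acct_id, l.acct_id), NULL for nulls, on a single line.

(87, 4, 4); (87, 4, 4); (210, 1, 1); (244, 9, 9); (382, 1, 1); (458, 9, 9); (483, 9, 9)

INNER JOIN keeps only pairs where the ON condition holds.
Matching on l.acct_id = r.acct_id. A NULL in a compared column never satisfies the condition.
Matched pairs: 7.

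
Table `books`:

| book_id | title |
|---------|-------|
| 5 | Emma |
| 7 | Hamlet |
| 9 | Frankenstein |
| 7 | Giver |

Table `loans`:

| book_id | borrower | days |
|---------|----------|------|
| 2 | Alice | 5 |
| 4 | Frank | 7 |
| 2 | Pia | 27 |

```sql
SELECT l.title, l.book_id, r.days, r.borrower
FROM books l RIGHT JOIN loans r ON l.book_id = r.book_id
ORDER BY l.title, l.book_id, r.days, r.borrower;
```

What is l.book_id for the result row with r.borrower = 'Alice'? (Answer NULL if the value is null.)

NULL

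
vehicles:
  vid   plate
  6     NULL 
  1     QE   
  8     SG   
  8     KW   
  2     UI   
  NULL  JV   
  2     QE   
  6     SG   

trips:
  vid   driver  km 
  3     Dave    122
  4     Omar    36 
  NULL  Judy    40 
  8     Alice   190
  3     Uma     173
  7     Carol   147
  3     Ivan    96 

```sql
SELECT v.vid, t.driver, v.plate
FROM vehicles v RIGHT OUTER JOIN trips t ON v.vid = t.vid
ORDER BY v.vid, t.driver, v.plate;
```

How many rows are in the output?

8

RIGHT JOIN keeps every row from `trips`; unmatched rows get NULL for `vehicles`'s columns.
Matching on v.vid = t.vid. A NULL in a compared column never satisfies the condition.
- v (vid=6) has no partner in t.
- v (vid=1) has no partner in t.
- v (vid=8) pairs with 1 row(s) of t.
- v (vid=8) pairs with 1 row(s) of t.
- v (vid=2) has no partner in t.
- v (vid=NULL) has no partner in t.
- v (vid=2) has no partner in t.
- v (vid=6) has no partner in t.
- plus 6 unmatched t row(s), each kept with NULL v columns.
Total: 2 matched + 6 padded = 8 rows.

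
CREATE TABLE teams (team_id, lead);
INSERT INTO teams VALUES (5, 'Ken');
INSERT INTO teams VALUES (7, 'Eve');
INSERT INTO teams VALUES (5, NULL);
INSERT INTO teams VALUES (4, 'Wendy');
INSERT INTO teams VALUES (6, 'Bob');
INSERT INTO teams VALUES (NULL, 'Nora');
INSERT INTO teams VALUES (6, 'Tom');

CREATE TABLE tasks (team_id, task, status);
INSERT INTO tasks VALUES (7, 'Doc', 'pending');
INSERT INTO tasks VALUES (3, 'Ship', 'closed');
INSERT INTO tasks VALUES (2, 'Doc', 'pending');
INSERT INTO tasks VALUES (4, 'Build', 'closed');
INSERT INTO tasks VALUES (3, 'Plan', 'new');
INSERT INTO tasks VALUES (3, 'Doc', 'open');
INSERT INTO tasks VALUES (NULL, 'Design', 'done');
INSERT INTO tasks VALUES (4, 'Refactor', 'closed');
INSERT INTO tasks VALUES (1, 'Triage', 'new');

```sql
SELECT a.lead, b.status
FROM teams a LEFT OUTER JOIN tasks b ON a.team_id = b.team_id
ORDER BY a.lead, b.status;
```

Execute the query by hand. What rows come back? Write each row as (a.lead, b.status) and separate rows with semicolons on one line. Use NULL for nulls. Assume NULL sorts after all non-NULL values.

LEFT JOIN keeps every row from `teams`; unmatched rows get NULL for `tasks`'s columns.
Matching on a.team_id = b.team_id. A NULL in a compared column never satisfies the condition.
Matched pairs: 3; unmatched a rows kept: 5.

(Bob, NULL); (Eve, pending); (Ken, NULL); (Nora, NULL); (Tom, NULL); (Wendy, closed); (Wendy, closed); (NULL, NULL)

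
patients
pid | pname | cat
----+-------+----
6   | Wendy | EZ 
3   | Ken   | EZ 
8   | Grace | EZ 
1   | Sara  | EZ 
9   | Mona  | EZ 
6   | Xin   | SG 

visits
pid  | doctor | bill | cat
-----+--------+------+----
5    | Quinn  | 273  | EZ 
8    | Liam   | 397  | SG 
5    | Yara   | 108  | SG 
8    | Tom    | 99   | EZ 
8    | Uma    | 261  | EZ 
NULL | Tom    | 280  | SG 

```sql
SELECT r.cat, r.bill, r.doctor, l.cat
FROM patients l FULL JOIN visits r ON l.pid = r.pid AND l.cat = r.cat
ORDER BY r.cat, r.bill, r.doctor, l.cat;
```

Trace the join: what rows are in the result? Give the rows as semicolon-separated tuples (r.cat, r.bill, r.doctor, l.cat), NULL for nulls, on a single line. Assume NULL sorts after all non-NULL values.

FULL OUTER JOIN keeps every row from both sides; unmatched rows get NULL for the other side's columns.
Matching on l.pid = r.pid AND l.cat = r.cat. A NULL in a compared column never satisfies the condition.
Matched pairs: 2; unmatched l rows kept: 5; unmatched r rows kept: 4.

(EZ, 99, Tom, EZ); (EZ, 261, Uma, EZ); (EZ, 273, Quinn, NULL); (SG, 108, Yara, NULL); (SG, 280, Tom, NULL); (SG, 397, Liam, NULL); (NULL, NULL, NULL, EZ); (NULL, NULL, NULL, EZ); (NULL, NULL, NULL, EZ); (NULL, NULL, NULL, EZ); (NULL, NULL, NULL, SG)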